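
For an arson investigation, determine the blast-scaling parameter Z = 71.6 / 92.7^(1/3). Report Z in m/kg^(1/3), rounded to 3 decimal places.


Scaled distance calculation:
W^(1/3) = 92.7^(1/3) = 4.525778
Z = R / W^(1/3) = 71.6 / 4.525778
Z = 15.820 m/kg^(1/3)

15.820


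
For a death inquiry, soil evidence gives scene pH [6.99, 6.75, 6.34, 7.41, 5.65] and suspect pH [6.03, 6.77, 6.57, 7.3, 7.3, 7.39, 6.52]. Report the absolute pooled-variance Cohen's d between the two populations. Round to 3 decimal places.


Pooled-variance Cohen's d for soil pH comparison:
Scene mean = 33.14 / 5 = 6.628
Suspect mean = 47.88 / 7 = 6.84
Scene sample variance s_s^2 = 0.44922
Suspect sample variance s_c^2 = 0.260333
Pooled variance = ((n_s-1)*s_s^2 + (n_c-1)*s_c^2) / (n_s + n_c - 2) = 0.335888
Pooled SD = sqrt(0.335888) = 0.579558
Mean difference = -0.212
|d| = |-0.212| / 0.579558 = 0.366

0.366


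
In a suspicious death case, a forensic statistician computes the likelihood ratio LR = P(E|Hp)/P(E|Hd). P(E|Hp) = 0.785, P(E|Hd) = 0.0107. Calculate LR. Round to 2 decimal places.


Likelihood ratio calculation:
LR = P(E|Hp) / P(E|Hd)
LR = 0.785 / 0.0107
LR = 73.36

73.36


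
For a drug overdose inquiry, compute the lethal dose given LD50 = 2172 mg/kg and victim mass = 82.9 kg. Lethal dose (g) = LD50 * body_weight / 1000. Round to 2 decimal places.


Lethal dose calculation:
Lethal dose = LD50 * body_weight / 1000
= 2172 * 82.9 / 1000
= 180058.8 / 1000
= 180.06 g

180.06


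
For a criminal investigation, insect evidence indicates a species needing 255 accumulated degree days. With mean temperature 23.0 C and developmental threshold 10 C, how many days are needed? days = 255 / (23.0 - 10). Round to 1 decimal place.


Insect development time:
Effective temperature = avg_temp - T_base = 23.0 - 10 = 13.0 C
Days = ADD / effective_temp = 255 / 13.0 = 19.6 days

19.6


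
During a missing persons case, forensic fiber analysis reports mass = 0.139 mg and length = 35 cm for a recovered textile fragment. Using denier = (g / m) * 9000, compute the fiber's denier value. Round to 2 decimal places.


Denier calculation:
Mass in grams = 0.139 mg / 1000 = 0.000139 g
Length in meters = 35 cm / 100 = 0.35 m
Linear density = mass / length = 0.000139 / 0.35 = 0.00039714 g/m
Denier = (g/m) * 9000 = 0.00039714 * 9000 = 3.57

3.57


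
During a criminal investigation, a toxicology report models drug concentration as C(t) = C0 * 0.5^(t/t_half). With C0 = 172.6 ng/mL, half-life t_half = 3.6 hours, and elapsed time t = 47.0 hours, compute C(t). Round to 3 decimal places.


Drug concentration decay:
Number of half-lives = t / t_half = 47.0 / 3.6 = 13.055556
Decay factor = 0.5^13.055556 = 0.00011746
C(t) = 172.6 * 0.00011746 = 0.020 ng/mL

0.020


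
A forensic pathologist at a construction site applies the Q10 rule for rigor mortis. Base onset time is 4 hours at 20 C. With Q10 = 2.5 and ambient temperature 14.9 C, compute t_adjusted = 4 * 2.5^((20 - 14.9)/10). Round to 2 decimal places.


Rigor mortis time adjustment:
Exponent = (T_ref - T_actual) / 10 = (20 - 14.9) / 10 = 0.51
Q10 factor = 2.5^0.51 = 1.59569
t_adjusted = 4 * 1.59569 = 6.38 hours

6.38


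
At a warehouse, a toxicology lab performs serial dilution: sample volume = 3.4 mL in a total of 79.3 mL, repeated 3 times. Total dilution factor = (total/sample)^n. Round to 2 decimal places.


Dilution factor calculation:
Single dilution = V_total / V_sample = 79.3 / 3.4 ≈ 23.323529
Number of dilutions = 3
Total DF = (79.3 / 3.4)^3 (full precision, rounded at the end) = 12687.70

12687.70


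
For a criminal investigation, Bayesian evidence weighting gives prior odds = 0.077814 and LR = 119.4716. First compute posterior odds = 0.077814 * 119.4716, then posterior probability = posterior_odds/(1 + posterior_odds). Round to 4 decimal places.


Bayesian evidence evaluation:
Posterior odds = prior_odds * LR = 0.077814 * 119.4716 = 9.296563
Posterior probability = posterior_odds / (1 + posterior_odds)
= 9.296563 / (1 + 9.296563)
= 9.296563 / 10.296563
= 0.9029

0.9029


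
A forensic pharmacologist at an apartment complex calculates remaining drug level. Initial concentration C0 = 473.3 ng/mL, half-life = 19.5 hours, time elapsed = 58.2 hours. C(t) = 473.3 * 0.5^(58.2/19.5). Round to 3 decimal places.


Drug concentration decay:
Number of half-lives = t / t_half = 58.2 / 19.5 = 2.984615
Decay factor = 0.5^2.984615 = 0.12634014
C(t) = 473.3 * 0.12634014 = 59.797 ng/mL

59.797


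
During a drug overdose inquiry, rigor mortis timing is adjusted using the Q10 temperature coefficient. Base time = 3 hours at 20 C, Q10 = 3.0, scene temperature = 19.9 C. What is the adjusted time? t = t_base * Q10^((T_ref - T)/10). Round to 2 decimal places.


Rigor mortis time adjustment:
Exponent = (T_ref - T_actual) / 10 = (20 - 19.9) / 10 = 0.01
Q10 factor = 3.0^0.01 = 1.01105
t_adjusted = 3 * 1.01105 = 3.03 hours

3.03


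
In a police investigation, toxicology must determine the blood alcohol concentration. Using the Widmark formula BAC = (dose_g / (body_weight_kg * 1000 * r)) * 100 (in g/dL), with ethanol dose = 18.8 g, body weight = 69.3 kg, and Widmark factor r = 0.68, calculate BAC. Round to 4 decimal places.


Applying the Widmark formula:
BAC = (dose_g / (body_wt * 1000 * r)) * 100
Denominator = 69.3 * 1000 * 0.68 = 47124
BAC = (18.8 / 47124) * 100
BAC = 0.0399 g/dL

0.0399


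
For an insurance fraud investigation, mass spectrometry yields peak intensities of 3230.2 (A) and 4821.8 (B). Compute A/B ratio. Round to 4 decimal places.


Spectral peak ratio:
Peak A = 3230.2 counts
Peak B = 4821.8 counts
Ratio = 3230.2 / 4821.8 = 0.6699

0.6699


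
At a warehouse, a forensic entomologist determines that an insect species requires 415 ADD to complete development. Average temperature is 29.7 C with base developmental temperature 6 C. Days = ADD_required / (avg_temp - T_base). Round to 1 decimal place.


Insect development time:
Effective temperature = avg_temp - T_base = 29.7 - 6 = 23.7 C
Days = ADD / effective_temp = 415 / 23.7 = 17.5 days

17.5


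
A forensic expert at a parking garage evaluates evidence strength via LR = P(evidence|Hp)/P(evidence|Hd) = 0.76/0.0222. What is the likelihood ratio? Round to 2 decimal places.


Likelihood ratio calculation:
LR = P(E|Hp) / P(E|Hd)
LR = 0.76 / 0.0222
LR = 34.23

34.23


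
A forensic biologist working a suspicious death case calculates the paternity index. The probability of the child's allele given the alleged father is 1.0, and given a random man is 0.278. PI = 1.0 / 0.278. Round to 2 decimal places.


Paternity Index calculation:
PI = P(allele|father) / P(allele|random)
PI = 1.0 / 0.278
PI = 3.60

3.60


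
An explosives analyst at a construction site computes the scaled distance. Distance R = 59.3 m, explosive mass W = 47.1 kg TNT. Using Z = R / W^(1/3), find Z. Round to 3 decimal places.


Scaled distance calculation:
W^(1/3) = 47.1^(1/3) = 3.611384
Z = R / W^(1/3) = 59.3 / 3.611384
Z = 16.420 m/kg^(1/3)

16.420


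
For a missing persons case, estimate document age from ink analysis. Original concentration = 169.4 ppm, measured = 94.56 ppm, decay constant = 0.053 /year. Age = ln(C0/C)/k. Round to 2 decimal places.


Document age estimation:
C0/C = 169.4 / 94.56 = 1.791455
ln(C0/C) = 0.583028
t = 0.583028 / 0.053 = 11.00 years

11.00


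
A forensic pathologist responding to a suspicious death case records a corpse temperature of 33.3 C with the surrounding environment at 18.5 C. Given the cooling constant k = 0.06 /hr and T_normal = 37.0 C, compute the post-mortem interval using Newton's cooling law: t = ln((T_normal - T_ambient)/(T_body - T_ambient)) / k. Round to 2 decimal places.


Using Newton's law of cooling:
t = ln((T_normal - T_ambient) / (T_body - T_ambient)) / k
T_normal - T_ambient = 18.5
T_body - T_ambient = 14.8
Ratio = 1.25
ln(ratio) = 0.223144
t = 0.223144 / 0.06 = 3.72 hours

3.72


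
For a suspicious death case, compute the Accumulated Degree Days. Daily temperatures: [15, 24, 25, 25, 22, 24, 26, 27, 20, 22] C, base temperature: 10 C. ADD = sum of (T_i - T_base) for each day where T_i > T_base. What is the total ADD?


Computing ADD day by day:
Day 1: max(0, 15 - 10) = 5
Day 2: max(0, 24 - 10) = 14
Day 3: max(0, 25 - 10) = 15
Day 4: max(0, 25 - 10) = 15
Day 5: max(0, 22 - 10) = 12
Day 6: max(0, 24 - 10) = 14
Day 7: max(0, 26 - 10) = 16
Day 8: max(0, 27 - 10) = 17
Day 9: max(0, 20 - 10) = 10
Day 10: max(0, 22 - 10) = 12
Total ADD = 130

130


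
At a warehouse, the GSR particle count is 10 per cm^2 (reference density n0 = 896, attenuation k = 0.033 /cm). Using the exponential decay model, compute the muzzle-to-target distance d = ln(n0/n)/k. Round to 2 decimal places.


GSR distance calculation:
n0/n = 896 / 10 = 89.6
ln(n0/n) = 4.495355
d = 4.495355 / 0.033 = 136.22 cm

136.22


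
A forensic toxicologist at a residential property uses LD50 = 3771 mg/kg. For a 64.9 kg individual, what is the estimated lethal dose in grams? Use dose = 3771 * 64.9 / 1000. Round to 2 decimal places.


Lethal dose calculation:
Lethal dose = LD50 * body_weight / 1000
= 3771 * 64.9 / 1000
= 244737.9 / 1000
= 244.74 g

244.74


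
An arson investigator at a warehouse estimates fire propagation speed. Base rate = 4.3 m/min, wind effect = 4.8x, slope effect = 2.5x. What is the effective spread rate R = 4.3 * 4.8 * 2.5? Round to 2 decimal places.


Fire spread rate calculation:
R = R0 * wind_factor * slope_factor
= 4.3 * 4.8 * 2.5
= 20.64 * 2.5
= 51.60 m/min

51.60


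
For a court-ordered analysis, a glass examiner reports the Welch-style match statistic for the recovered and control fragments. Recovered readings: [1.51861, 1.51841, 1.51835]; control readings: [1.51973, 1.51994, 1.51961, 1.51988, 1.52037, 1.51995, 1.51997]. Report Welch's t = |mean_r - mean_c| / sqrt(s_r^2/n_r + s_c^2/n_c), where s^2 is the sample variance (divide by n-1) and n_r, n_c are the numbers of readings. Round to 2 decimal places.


Welch's t-criterion for glass RI comparison:
Recovered mean = sum / n_r = 4.55537 / 3 = 1.5184567
Control mean = sum / n_c = 10.63945 / 7 = 1.5199214
Recovered sample variance s_r^2 = 1.85333e-08
Control sample variance s_c^2 = 5.6681e-08
Welch SE (unpooled) = sqrt(s_r^2/n_r + s_c^2/n_c) = sqrt(6.17778e-09 + 8.09728e-09) = sqrt(1.42751e-08) = 0.000119478
|mean_r - mean_c| = 0.00146476
t = 0.00146476 / 0.000119478 = 12.26

12.26


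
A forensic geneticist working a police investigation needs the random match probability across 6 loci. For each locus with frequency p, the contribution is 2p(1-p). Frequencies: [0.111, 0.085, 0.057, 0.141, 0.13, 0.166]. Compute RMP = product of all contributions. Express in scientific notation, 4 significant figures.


Computing RMP for 6 loci:
Locus 1: 2 * 0.111 * 0.889 = 0.197358
Locus 2: 2 * 0.085 * 0.915 = 0.15555
Locus 3: 2 * 0.057 * 0.943 = 0.107502
Locus 4: 2 * 0.141 * 0.859 = 0.242238
Locus 5: 2 * 0.13 * 0.87 = 0.2262
Locus 6: 2 * 0.166 * 0.834 = 0.276888
RMP = 5.007e-05

5.007e-05


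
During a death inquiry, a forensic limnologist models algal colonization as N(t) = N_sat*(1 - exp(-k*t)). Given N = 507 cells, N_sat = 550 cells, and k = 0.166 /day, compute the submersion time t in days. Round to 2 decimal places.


PMSI from diatom colonization curve:
N / N_sat = 507 / 550 = 0.921818
1 - N/N_sat = 0.078182
ln(1 - N/N_sat) = -2.548716
t = -ln(1 - N/N_sat) / k = -(-2.548716) / 0.166 = 15.35 days

15.35


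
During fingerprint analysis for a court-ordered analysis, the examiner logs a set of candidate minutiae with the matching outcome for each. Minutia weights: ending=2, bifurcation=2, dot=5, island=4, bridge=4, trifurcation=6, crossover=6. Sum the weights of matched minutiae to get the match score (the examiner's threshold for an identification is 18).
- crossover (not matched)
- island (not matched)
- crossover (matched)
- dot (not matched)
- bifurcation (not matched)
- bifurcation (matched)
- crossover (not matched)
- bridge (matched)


Weighted minutiae match score:
  crossover: not matched, +0
  island: not matched, +0
  crossover: matched, +6 (running total 6)
  dot: not matched, +0
  bifurcation: not matched, +0
  bifurcation: matched, +2 (running total 8)
  crossover: not matched, +0
  bridge: matched, +4 (running total 12)
Total score = 12
Threshold = 18; verdict = inconclusive

12


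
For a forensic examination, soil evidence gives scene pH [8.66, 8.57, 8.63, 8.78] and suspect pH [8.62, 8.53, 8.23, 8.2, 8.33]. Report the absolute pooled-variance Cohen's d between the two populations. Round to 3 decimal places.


Pooled-variance Cohen's d for soil pH comparison:
Scene mean = 34.64 / 4 = 8.66
Suspect mean = 41.91 / 5 = 8.382
Scene sample variance s_s^2 = 0.0078
Suspect sample variance s_c^2 = 0.03437
Pooled variance = ((n_s-1)*s_s^2 + (n_c-1)*s_c^2) / (n_s + n_c - 2) = 0.022983
Pooled SD = sqrt(0.022983) = 0.151601
Mean difference = 0.278
|d| = |0.278| / 0.151601 = 1.834

1.834


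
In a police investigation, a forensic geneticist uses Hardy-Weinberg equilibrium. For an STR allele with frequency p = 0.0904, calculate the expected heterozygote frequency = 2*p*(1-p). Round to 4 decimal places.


Hardy-Weinberg heterozygote frequency:
q = 1 - p = 1 - 0.0904 = 0.9096
2pq = 2 * 0.0904 * 0.9096 = 0.1645

0.1645


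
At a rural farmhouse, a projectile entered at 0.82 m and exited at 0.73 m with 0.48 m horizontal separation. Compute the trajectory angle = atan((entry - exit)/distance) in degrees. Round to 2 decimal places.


Bullet trajectory angle:
Height difference = 0.82 - 0.73 = 0.09 m
angle = atan(0.09 / 0.48)
angle = atan(0.1875)
angle = 10.62 degrees

10.62


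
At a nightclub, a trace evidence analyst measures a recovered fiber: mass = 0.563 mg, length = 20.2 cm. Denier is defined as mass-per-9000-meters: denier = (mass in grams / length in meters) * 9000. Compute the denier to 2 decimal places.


Denier calculation:
Mass in grams = 0.563 mg / 1000 = 0.000563 g
Length in meters = 20.2 cm / 100 = 0.202 m
Linear density = mass / length = 0.000563 / 0.202 = 0.00278713 g/m
Denier = (g/m) * 9000 = 0.00278713 * 9000 = 25.08

25.08


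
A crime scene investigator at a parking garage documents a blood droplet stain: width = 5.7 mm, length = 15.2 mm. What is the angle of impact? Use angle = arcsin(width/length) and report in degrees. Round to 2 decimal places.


Blood spatter impact angle calculation:
width / length = 5.7 / 15.2 = 0.375
angle = arcsin(0.375)
angle = 22.02 degrees

22.02


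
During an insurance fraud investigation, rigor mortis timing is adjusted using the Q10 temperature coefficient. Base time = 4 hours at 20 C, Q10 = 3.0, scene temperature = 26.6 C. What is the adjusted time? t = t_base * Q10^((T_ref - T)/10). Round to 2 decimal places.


Rigor mortis time adjustment:
Exponent = (T_ref - T_actual) / 10 = (20 - 26.6) / 10 = -0.66
Q10 factor = 3.0^-0.66 = 0.48428
t_adjusted = 4 * 0.48428 = 1.94 hours

1.94


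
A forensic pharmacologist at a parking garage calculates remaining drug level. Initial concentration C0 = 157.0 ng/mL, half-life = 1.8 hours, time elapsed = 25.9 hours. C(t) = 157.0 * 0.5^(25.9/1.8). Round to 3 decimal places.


Drug concentration decay:
Number of half-lives = t / t_half = 25.9 / 1.8 = 14.388889
Decay factor = 0.5^14.388889 = 0.00004661
C(t) = 157.0 * 0.00004661 = 0.007 ng/mL

0.007


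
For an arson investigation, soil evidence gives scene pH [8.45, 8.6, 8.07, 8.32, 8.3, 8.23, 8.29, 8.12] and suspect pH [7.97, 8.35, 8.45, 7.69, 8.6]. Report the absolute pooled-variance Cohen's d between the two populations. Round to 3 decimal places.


Pooled-variance Cohen's d for soil pH comparison:
Scene mean = 66.38 / 8 = 8.2975
Suspect mean = 41.06 / 5 = 8.212
Scene sample variance s_s^2 = 0.029021
Suspect sample variance s_c^2 = 0.13932
Pooled variance = ((n_s-1)*s_s^2 + (n_c-1)*s_c^2) / (n_s + n_c - 2) = 0.06913
Pooled SD = sqrt(0.06913) = 0.262926
Mean difference = 0.0855
|d| = |0.0855| / 0.262926 = 0.325

0.325


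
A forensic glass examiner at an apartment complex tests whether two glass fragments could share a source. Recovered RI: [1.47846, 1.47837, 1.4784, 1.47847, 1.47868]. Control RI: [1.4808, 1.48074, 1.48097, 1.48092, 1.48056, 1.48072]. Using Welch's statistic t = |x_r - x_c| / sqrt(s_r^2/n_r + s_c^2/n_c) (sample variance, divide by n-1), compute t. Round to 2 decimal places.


Welch's t-criterion for glass RI comparison:
Recovered mean = sum / n_r = 7.39238 / 5 = 1.478476
Control mean = sum / n_c = 8.88471 / 6 = 1.480785
Recovered sample variance s_r^2 = 1.473e-08
Control sample variance s_c^2 = 2.191e-08
Welch SE (unpooled) = sqrt(s_r^2/n_r + s_c^2/n_c) = sqrt(2.946e-09 + 3.65167e-09) = sqrt(6.59767e-09) = 8.1226e-05
|mean_r - mean_c| = 0.002309
t = 0.002309 / 8.1226e-05 = 28.43

28.43


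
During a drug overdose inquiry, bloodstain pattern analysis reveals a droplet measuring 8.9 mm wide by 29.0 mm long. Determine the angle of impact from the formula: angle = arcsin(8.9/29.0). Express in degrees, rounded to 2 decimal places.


Blood spatter impact angle calculation:
width / length = 8.9 / 29.0 = 0.306897
angle = arcsin(0.306897)
angle = 17.87 degrees

17.87


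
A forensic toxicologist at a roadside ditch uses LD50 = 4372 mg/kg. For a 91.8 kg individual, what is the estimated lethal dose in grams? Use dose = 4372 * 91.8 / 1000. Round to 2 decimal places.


Lethal dose calculation:
Lethal dose = LD50 * body_weight / 1000
= 4372 * 91.8 / 1000
= 401349.6 / 1000
= 401.35 g

401.35


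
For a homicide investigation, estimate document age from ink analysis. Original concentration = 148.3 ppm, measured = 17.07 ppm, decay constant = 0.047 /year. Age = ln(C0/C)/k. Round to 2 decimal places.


Document age estimation:
C0/C = 148.3 / 17.07 = 8.687756
ln(C0/C) = 2.161915
t = 2.161915 / 0.047 = 46.00 years

46.00


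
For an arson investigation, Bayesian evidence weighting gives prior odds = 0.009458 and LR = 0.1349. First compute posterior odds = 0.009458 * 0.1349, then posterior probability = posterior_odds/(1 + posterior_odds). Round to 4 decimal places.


Bayesian evidence evaluation:
Posterior odds = prior_odds * LR = 0.009458 * 0.1349 = 0.001275884
Posterior probability = posterior_odds / (1 + posterior_odds)
= 0.001275884 / (1 + 0.001275884)
= 0.001275884 / 1.001275884
= 0.0013

0.0013


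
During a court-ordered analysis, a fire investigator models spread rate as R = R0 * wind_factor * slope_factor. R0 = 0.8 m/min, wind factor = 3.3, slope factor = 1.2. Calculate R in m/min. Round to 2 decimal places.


Fire spread rate calculation:
R = R0 * wind_factor * slope_factor
= 0.8 * 3.3 * 1.2
= 2.64 * 1.2
= 3.17 m/min

3.17


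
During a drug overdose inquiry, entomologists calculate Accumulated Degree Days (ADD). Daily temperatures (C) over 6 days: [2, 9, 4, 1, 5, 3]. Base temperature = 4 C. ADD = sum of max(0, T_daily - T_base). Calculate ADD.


Computing ADD day by day:
Day 1: max(0, 2 - 4) = 0
Day 2: max(0, 9 - 4) = 5
Day 3: max(0, 4 - 4) = 0
Day 4: max(0, 1 - 4) = 0
Day 5: max(0, 5 - 4) = 1
Day 6: max(0, 3 - 4) = 0
Total ADD = 6

6


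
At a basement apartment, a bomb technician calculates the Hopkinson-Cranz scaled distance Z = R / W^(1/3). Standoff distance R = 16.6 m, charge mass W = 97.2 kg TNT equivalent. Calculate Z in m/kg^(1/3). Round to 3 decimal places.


Scaled distance calculation:
W^(1/3) = 97.2^(1/3) = 4.597857
Z = R / W^(1/3) = 16.6 / 4.597857
Z = 3.610 m/kg^(1/3)

3.610


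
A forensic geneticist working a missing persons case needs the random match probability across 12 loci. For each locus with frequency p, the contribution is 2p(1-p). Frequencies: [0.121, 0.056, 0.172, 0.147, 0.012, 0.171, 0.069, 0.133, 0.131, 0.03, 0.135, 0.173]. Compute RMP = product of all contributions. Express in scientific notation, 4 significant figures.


Computing RMP for 12 loci:
Locus 1: 2 * 0.121 * 0.879 = 0.212718
Locus 2: 2 * 0.056 * 0.944 = 0.105728
Locus 3: 2 * 0.172 * 0.828 = 0.284832
Locus 4: 2 * 0.147 * 0.853 = 0.250782
Locus 5: 2 * 0.012 * 0.988 = 0.023712
Locus 6: 2 * 0.171 * 0.829 = 0.283518
Locus 7: 2 * 0.069 * 0.931 = 0.128478
Locus 8: 2 * 0.133 * 0.867 = 0.230622
Locus 9: 2 * 0.131 * 0.869 = 0.227678
Locus 10: 2 * 0.03 * 0.97 = 0.0582
Locus 11: 2 * 0.135 * 0.865 = 0.23355
Locus 12: 2 * 0.173 * 0.827 = 0.286142
RMP = 2.834e-10

2.834e-10


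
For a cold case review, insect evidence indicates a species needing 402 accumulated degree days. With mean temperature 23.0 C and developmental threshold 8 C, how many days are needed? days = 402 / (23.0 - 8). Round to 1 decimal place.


Insect development time:
Effective temperature = avg_temp - T_base = 23.0 - 8 = 15.0 C
Days = ADD / effective_temp = 402 / 15.0 = 26.8 days

26.8


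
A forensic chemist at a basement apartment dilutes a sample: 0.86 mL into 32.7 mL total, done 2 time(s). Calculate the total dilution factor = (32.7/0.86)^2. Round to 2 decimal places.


Dilution factor calculation:
Single dilution = V_total / V_sample = 32.7 / 0.86 ≈ 38.023256
Number of dilutions = 2
Total DF = (32.7 / 0.86)^2 (full precision, rounded at the end) = 1445.77

1445.77


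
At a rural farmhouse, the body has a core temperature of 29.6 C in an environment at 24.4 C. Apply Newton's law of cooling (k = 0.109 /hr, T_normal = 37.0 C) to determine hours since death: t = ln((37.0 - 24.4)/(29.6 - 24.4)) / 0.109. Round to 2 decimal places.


Using Newton's law of cooling:
t = ln((T_normal - T_ambient) / (T_body - T_ambient)) / k
T_normal - T_ambient = 12.6
T_body - T_ambient = 5.2
Ratio = 2.423077
ln(ratio) = 0.885038
t = 0.885038 / 0.109 = 8.12 hours

8.12


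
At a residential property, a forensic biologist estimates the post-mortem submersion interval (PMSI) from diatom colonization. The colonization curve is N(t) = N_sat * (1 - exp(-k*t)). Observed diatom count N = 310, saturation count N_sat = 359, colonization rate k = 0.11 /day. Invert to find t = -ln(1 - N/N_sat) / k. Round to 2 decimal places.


PMSI from diatom colonization curve:
N / N_sat = 310 / 359 = 0.86351
1 - N/N_sat = 0.13649
ln(1 - N/N_sat) = -1.991504
t = -ln(1 - N/N_sat) / k = -(-1.991504) / 0.11 = 18.10 days

18.10


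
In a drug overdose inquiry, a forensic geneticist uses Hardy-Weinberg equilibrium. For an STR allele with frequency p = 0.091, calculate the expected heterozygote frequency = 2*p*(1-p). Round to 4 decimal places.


Hardy-Weinberg heterozygote frequency:
q = 1 - p = 1 - 0.091 = 0.909
2pq = 2 * 0.091 * 0.909 = 0.1654

0.1654


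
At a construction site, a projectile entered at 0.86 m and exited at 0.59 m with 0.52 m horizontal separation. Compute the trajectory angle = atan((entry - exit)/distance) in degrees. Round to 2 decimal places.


Bullet trajectory angle:
Height difference = 0.86 - 0.59 = 0.27 m
angle = atan(0.27 / 0.52)
angle = atan(0.519231)
angle = 27.44 degrees

27.44


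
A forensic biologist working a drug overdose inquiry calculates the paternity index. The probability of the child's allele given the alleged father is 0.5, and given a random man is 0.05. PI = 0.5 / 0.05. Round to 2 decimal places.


Paternity Index calculation:
PI = P(allele|father) / P(allele|random)
PI = 0.5 / 0.05
PI = 10.00

10.00


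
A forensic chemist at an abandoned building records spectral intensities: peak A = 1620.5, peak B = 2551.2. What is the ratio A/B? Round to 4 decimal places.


Spectral peak ratio:
Peak A = 1620.5 counts
Peak B = 2551.2 counts
Ratio = 1620.5 / 2551.2 = 0.6352

0.6352


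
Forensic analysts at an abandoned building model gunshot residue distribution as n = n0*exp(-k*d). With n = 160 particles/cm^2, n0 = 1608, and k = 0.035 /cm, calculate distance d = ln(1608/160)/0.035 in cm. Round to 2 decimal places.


GSR distance calculation:
n0/n = 1608 / 160 = 10.05
ln(n0/n) = 2.307573
d = 2.307573 / 0.035 = 65.93 cm

65.93


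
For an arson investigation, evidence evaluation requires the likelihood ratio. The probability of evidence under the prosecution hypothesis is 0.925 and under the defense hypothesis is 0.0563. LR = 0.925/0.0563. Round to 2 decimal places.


Likelihood ratio calculation:
LR = P(E|Hp) / P(E|Hd)
LR = 0.925 / 0.0563
LR = 16.43

16.43


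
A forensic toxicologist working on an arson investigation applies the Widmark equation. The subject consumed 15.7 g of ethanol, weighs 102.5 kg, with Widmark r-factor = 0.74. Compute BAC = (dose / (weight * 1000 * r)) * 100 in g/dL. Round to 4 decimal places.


Applying the Widmark formula:
BAC = (dose_g / (body_wt * 1000 * r)) * 100
Denominator = 102.5 * 1000 * 0.74 = 75850
BAC = (15.7 / 75850) * 100
BAC = 0.0207 g/dL

0.0207


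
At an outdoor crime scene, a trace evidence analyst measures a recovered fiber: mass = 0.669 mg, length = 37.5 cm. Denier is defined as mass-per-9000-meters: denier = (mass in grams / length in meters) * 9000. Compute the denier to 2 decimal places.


Denier calculation:
Mass in grams = 0.669 mg / 1000 = 0.000669 g
Length in meters = 37.5 cm / 100 = 0.375 m
Linear density = mass / length = 0.000669 / 0.375 = 0.001784 g/m
Denier = (g/m) * 9000 = 0.001784 * 9000 = 16.06

16.06


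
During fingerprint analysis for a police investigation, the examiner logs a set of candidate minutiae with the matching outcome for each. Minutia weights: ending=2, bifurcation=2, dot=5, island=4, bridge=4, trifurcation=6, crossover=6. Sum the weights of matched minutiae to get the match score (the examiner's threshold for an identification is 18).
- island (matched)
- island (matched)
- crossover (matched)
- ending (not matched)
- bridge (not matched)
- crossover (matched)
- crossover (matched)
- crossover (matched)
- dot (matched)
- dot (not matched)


Weighted minutiae match score:
  island: matched, +4 (running total 4)
  island: matched, +4 (running total 8)
  crossover: matched, +6 (running total 14)
  ending: not matched, +0
  bridge: not matched, +0
  crossover: matched, +6 (running total 20)
  crossover: matched, +6 (running total 26)
  crossover: matched, +6 (running total 32)
  dot: matched, +5 (running total 37)
  dot: not matched, +0
Total score = 37
Threshold = 18; verdict = identification

37


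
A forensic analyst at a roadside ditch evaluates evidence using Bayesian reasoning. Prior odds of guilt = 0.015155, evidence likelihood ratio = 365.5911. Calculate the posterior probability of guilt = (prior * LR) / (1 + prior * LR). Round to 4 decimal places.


Bayesian evidence evaluation:
Posterior odds = prior_odds * LR = 0.015155 * 365.5911 = 5.540533
Posterior probability = posterior_odds / (1 + posterior_odds)
= 5.540533 / (1 + 5.540533)
= 5.540533 / 6.540533
= 0.8471

0.8471


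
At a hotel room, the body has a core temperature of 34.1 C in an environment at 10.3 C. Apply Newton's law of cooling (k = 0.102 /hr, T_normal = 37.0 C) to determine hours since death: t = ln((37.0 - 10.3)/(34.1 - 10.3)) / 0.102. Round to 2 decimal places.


Using Newton's law of cooling:
t = ln((T_normal - T_ambient) / (T_body - T_ambient)) / k
T_normal - T_ambient = 26.7
T_body - T_ambient = 23.8
Ratio = 1.121849
ln(ratio) = 0.114978
t = 0.114978 / 0.102 = 1.13 hours

1.13


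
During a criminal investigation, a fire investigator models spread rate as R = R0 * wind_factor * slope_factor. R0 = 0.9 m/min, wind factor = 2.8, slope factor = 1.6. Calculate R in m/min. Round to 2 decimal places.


Fire spread rate calculation:
R = R0 * wind_factor * slope_factor
= 0.9 * 2.8 * 1.6
= 2.52 * 1.6
= 4.03 m/min

4.03


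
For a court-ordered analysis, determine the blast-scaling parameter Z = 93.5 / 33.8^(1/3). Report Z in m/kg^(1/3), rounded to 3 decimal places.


Scaled distance calculation:
W^(1/3) = 33.8^(1/3) = 3.233247
Z = R / W^(1/3) = 93.5 / 3.233247
Z = 28.918 m/kg^(1/3)

28.918


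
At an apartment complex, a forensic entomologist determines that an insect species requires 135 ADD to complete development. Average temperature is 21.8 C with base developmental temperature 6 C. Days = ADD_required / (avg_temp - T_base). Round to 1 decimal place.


Insect development time:
Effective temperature = avg_temp - T_base = 21.8 - 6 = 15.8 C
Days = ADD / effective_temp = 135 / 15.8 = 8.5 days

8.5


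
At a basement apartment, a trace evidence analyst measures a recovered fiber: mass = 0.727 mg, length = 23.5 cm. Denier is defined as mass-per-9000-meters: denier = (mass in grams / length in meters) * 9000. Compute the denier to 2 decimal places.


Denier calculation:
Mass in grams = 0.727 mg / 1000 = 0.000727 g
Length in meters = 23.5 cm / 100 = 0.235 m
Linear density = mass / length = 0.000727 / 0.235 = 0.00309362 g/m
Denier = (g/m) * 9000 = 0.00309362 * 9000 = 27.84

27.84


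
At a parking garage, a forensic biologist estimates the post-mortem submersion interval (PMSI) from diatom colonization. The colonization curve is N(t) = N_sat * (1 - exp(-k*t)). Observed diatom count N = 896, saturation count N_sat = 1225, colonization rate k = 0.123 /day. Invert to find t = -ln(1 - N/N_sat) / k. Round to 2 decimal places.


PMSI from diatom colonization curve:
N / N_sat = 896 / 1225 = 0.731429
1 - N/N_sat = 0.268571
ln(1 - N/N_sat) = -1.31464
t = -ln(1 - N/N_sat) / k = -(-1.31464) / 0.123 = 10.69 days

10.69


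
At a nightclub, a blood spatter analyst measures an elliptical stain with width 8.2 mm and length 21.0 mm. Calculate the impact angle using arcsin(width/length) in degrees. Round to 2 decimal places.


Blood spatter impact angle calculation:
width / length = 8.2 / 21.0 = 0.390476
angle = arcsin(0.390476)
angle = 22.98 degrees

22.98


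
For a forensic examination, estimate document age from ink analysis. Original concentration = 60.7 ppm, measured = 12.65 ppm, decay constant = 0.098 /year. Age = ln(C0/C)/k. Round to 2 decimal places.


Document age estimation:
C0/C = 60.7 / 12.65 = 4.798419
ln(C0/C) = 1.568286
t = 1.568286 / 0.098 = 16.00 years

16.00


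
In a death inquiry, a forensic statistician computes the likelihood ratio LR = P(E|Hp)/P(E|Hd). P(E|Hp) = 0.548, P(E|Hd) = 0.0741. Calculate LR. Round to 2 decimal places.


Likelihood ratio calculation:
LR = P(E|Hp) / P(E|Hd)
LR = 0.548 / 0.0741
LR = 7.40

7.40


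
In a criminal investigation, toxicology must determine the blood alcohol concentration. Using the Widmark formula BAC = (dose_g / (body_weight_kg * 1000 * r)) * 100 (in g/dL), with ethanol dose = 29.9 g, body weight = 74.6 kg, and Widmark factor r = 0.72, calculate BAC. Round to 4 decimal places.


Applying the Widmark formula:
BAC = (dose_g / (body_wt * 1000 * r)) * 100
Denominator = 74.6 * 1000 * 0.72 = 53712
BAC = (29.9 / 53712) * 100
BAC = 0.0557 g/dL

0.0557


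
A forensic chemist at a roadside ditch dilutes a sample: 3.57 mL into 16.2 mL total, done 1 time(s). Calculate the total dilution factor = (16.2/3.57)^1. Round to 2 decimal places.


Dilution factor calculation:
Single dilution = V_total / V_sample = 16.2 / 3.57 ≈ 4.537815
Number of dilutions = 1
Total DF = (16.2 / 3.57)^1 (full precision, rounded at the end) = 4.54

4.54


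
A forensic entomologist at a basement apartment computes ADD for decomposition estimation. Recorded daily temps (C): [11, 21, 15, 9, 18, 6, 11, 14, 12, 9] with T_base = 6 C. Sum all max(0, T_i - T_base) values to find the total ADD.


Computing ADD day by day:
Day 1: max(0, 11 - 6) = 5
Day 2: max(0, 21 - 6) = 15
Day 3: max(0, 15 - 6) = 9
Day 4: max(0, 9 - 6) = 3
Day 5: max(0, 18 - 6) = 12
Day 6: max(0, 6 - 6) = 0
Day 7: max(0, 11 - 6) = 5
Day 8: max(0, 14 - 6) = 8
Day 9: max(0, 12 - 6) = 6
Day 10: max(0, 9 - 6) = 3
Total ADD = 66

66


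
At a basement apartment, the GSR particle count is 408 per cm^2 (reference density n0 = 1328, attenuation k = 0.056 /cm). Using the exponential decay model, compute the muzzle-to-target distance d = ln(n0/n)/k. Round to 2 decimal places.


GSR distance calculation:
n0/n = 1328 / 408 = 3.254902
ln(n0/n) = 1.180162
d = 1.180162 / 0.056 = 21.07 cm

21.07


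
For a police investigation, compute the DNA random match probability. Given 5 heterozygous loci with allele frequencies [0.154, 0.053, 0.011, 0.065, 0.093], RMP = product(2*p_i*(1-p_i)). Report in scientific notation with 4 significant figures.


Computing RMP for 5 loci:
Locus 1: 2 * 0.154 * 0.846 = 0.260568
Locus 2: 2 * 0.053 * 0.947 = 0.100382
Locus 3: 2 * 0.011 * 0.989 = 0.021758
Locus 4: 2 * 0.065 * 0.935 = 0.12155
Locus 5: 2 * 0.093 * 0.907 = 0.168702
RMP = 1.167e-05

1.167e-05


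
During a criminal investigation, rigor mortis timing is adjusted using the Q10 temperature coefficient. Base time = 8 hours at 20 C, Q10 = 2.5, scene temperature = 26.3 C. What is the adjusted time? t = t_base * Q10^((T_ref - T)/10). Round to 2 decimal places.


Rigor mortis time adjustment:
Exponent = (T_ref - T_actual) / 10 = (20 - 26.3) / 10 = -0.63
Q10 factor = 2.5^-0.63 = 0.56143
t_adjusted = 8 * 0.56143 = 4.49 hours

4.49


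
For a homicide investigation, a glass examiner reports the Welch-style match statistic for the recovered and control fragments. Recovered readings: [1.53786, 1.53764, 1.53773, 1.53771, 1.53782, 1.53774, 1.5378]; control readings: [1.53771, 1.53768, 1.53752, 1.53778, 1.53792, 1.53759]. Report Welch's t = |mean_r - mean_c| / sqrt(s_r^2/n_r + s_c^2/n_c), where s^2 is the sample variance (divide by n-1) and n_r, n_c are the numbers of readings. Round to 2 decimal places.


Welch's t-criterion for glass RI comparison:
Recovered mean = sum / n_r = 10.7643 / 7 = 1.5377571
Control mean = sum / n_c = 9.2262 / 6 = 1.5377
Recovered sample variance s_r^2 = 5.55714e-09
Control sample variance s_c^2 = 1.996e-08
Welch SE (unpooled) = sqrt(s_r^2/n_r + s_c^2/n_c) = sqrt(7.93878e-10 + 3.32667e-09) = sqrt(4.12055e-09) = 6.41915e-05
|mean_r - mean_c| = 5.71429e-05
t = 5.71429e-05 / 6.41915e-05 = 0.89

0.89


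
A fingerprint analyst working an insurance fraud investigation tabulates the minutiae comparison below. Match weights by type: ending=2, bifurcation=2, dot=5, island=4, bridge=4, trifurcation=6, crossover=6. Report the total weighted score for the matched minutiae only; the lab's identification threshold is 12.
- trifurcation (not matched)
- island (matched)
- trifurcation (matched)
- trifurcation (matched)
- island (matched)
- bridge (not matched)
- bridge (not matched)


Weighted minutiae match score:
  trifurcation: not matched, +0
  island: matched, +4 (running total 4)
  trifurcation: matched, +6 (running total 10)
  trifurcation: matched, +6 (running total 16)
  island: matched, +4 (running total 20)
  bridge: not matched, +0
  bridge: not matched, +0
Total score = 20
Threshold = 12; verdict = identification

20


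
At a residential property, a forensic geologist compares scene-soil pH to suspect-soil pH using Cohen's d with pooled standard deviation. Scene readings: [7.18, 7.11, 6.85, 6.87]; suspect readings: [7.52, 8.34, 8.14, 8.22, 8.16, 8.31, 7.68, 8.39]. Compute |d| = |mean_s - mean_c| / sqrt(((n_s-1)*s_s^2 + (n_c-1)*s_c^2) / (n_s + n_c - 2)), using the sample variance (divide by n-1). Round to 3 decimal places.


Pooled-variance Cohen's d for soil pH comparison:
Scene mean = 28.01 / 4 = 7.0025
Suspect mean = 64.76 / 8 = 8.095
Scene sample variance s_s^2 = 0.027958
Suspect sample variance s_c^2 = 0.102571
Pooled variance = ((n_s-1)*s_s^2 + (n_c-1)*s_c^2) / (n_s + n_c - 2) = 0.080188
Pooled SD = sqrt(0.080188) = 0.283175
Mean difference = -1.0925
|d| = |-1.0925| / 0.283175 = 3.858

3.858


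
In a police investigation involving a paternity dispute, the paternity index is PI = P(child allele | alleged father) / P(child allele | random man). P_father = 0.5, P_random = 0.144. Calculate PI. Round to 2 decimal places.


Paternity Index calculation:
PI = P(allele|father) / P(allele|random)
PI = 0.5 / 0.144
PI = 3.47

3.47


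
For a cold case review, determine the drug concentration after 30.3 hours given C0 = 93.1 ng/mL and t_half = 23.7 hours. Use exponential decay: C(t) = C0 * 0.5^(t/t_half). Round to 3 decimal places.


Drug concentration decay:
Number of half-lives = t / t_half = 30.3 / 23.7 = 1.278481
Decay factor = 0.5^1.278481 = 0.41222931
C(t) = 93.1 * 0.41222931 = 38.379 ng/mL

38.379


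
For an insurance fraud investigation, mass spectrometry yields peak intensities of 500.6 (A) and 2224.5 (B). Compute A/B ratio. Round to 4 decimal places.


Spectral peak ratio:
Peak A = 500.6 counts
Peak B = 2224.5 counts
Ratio = 500.6 / 2224.5 = 0.2250

0.2250


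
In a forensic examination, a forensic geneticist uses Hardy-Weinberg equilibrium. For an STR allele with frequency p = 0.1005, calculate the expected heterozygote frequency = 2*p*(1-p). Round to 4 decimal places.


Hardy-Weinberg heterozygote frequency:
q = 1 - p = 1 - 0.1005 = 0.8995
2pq = 2 * 0.1005 * 0.8995 = 0.1808

0.1808


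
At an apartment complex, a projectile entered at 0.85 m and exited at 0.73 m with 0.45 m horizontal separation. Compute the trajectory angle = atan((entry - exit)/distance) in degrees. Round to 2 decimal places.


Bullet trajectory angle:
Height difference = 0.85 - 0.73 = 0.12 m
angle = atan(0.12 / 0.45)
angle = atan(0.266667)
angle = 14.93 degrees

14.93


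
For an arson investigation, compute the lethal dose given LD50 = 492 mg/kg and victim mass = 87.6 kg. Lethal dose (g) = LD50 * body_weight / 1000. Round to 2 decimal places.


Lethal dose calculation:
Lethal dose = LD50 * body_weight / 1000
= 492 * 87.6 / 1000
= 43099.2 / 1000
= 43.10 g

43.10


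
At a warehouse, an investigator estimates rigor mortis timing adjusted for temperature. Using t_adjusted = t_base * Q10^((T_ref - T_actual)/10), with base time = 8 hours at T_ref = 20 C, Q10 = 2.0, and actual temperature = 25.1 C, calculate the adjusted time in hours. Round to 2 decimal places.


Rigor mortis time adjustment:
Exponent = (T_ref - T_actual) / 10 = (20 - 25.1) / 10 = -0.51
Q10 factor = 2.0^-0.51 = 0.70222
t_adjusted = 8 * 0.70222 = 5.62 hours

5.62


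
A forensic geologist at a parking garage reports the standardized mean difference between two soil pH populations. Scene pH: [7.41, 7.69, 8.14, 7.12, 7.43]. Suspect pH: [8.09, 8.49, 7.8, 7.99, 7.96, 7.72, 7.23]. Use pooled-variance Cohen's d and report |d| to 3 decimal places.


Pooled-variance Cohen's d for soil pH comparison:
Scene mean = 37.79 / 5 = 7.558
Suspect mean = 55.28 / 7 = 7.897143
Scene sample variance s_s^2 = 0.14657
Suspect sample variance s_c^2 = 0.147857
Pooled variance = ((n_s-1)*s_s^2 + (n_c-1)*s_c^2) / (n_s + n_c - 2) = 0.147342
Pooled SD = sqrt(0.147342) = 0.383852
Mean difference = -0.339143
|d| = |-0.339143| / 0.383852 = 0.884

0.884


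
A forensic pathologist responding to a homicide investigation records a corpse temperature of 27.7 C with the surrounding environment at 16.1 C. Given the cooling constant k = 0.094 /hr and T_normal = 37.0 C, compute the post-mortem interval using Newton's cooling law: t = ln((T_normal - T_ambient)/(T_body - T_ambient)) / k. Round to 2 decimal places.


Using Newton's law of cooling:
t = ln((T_normal - T_ambient) / (T_body - T_ambient)) / k
T_normal - T_ambient = 20.9
T_body - T_ambient = 11.6
Ratio = 1.801724
ln(ratio) = 0.588744
t = 0.588744 / 0.094 = 6.26 hours

6.26


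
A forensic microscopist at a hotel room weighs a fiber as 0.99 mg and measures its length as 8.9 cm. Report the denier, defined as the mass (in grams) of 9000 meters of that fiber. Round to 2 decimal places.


Denier calculation:
Mass in grams = 0.99 mg / 1000 = 0.00099 g
Length in meters = 8.9 cm / 100 = 0.089 m
Linear density = mass / length = 0.00099 / 0.089 = 0.0111236 g/m
Denier = (g/m) * 9000 = 0.0111236 * 9000 = 100.11

100.11


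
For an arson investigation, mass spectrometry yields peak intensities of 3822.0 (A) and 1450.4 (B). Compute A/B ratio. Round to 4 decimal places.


Spectral peak ratio:
Peak A = 3822.0 counts
Peak B = 1450.4 counts
Ratio = 3822.0 / 1450.4 = 2.6351

2.6351


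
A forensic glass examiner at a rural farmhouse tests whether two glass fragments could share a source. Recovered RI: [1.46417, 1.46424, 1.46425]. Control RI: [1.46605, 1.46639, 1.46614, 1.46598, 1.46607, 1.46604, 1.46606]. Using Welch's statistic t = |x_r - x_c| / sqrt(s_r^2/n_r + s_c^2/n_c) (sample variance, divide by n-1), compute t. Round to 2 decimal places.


Welch's t-criterion for glass RI comparison:
Recovered mean = sum / n_r = 4.39266 / 3 = 1.46422
Control mean = sum / n_c = 10.26273 / 7 = 1.4661043
Recovered sample variance s_r^2 = 1.9e-09
Control sample variance s_c^2 = 1.80952e-08
Welch SE (unpooled) = sqrt(s_r^2/n_r + s_c^2/n_c) = sqrt(6.33333e-10 + 2.58503e-09) = sqrt(3.21836e-09) = 5.67306e-05
|mean_r - mean_c| = 0.00188429
t = 0.00188429 / 5.67306e-05 = 33.21

33.21
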